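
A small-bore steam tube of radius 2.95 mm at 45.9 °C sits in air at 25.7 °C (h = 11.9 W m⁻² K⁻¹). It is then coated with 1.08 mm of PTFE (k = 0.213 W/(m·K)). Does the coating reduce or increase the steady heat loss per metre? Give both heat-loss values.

increases: 4.46 → 5.69 W/m

Critical radius for a cylinder: r_cr = k/h = 0.0179 m = 1.79 cm.
Outer radius after coating: r₂ = 0.00295 + 0.00108 = 0.00403 m.
Since r₁ < r_cr and r₂ ≤ r_cr, the coating moves toward the maximum at r_cr — heat loss rises.
Bare: R = 1/(2πr₁h) = 4.534 m·K/W; Q = 20.2/4.534 = 4.46 W/m.
Coated: R = R_cond + R_conv = 3.552 m·K/W; Q = 20.2/3.552 = 5.69 W/m.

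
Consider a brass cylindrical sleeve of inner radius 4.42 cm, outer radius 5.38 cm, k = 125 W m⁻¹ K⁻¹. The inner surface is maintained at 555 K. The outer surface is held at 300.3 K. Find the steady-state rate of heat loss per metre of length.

Q' = 2πk·ΔT/ln(r₂/r₁) = 2π × 125 × 254.7 / ln(0.0538/0.0442) = 1.02×10^6 W/m

Q' = 1020 kW/m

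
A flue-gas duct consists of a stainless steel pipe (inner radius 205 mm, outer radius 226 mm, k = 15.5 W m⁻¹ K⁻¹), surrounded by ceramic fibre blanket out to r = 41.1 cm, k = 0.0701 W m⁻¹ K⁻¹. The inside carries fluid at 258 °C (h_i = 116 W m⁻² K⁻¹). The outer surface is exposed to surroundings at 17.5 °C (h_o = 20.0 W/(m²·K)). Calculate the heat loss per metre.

Q' = 174 W/m

Resistance network (inner→outer):
  R'_conv,in = 1/(2πr h) = 1/(2π·0.205·116) = 0.006693 m·K/W
  R'_stainless steel = ln(0.226/0.205)/(2πk) = 0.09753/(2π·15.5) = 0.001001 m·K/W
  R'_ceramic fibre blanket = ln(0.411/0.226)/(2πk) = 0.5981/(2π·0.0701) = 1.358 m·K/W
  R'_conv,out = 1/(2πr h) = 1/(2π·0.411·20.0) = 0.01936 m·K/W
ΣR = 0.006693 + 0.001001 + 1.358 + 0.01936 = 1.385 m·K/W
Q' = ΔT/ΣR = (258 °C − 17.5 °C)/1.385 = 174 W/m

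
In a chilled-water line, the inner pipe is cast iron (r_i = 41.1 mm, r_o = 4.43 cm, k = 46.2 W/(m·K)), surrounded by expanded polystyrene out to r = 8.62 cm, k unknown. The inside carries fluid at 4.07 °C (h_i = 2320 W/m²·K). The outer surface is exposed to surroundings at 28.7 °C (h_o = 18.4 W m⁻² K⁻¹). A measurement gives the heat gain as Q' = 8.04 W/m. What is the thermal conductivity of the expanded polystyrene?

ΣR = ΔT/Q' = |4.07 − 28.7|/8.04 = 3.063 m·K/W
Known resistances:
  R'_conv,in = 1/(2πr h) = 1/(2π·0.0411·2320) = 0.001669 m·K/W
  R'_cast iron = ln(0.0443/0.0411)/(2πk) = 0.07498/(2π·46.2) = 2.583×10^-4 m·K/W
  R'_conv,out = 1/(2πr h) = 1/(2π·0.0862·18.4) = 0.1003 m·K/W
R_expanded polystyrene = ΣR − ΣR_known = 3.063 − 0.1022 = 2.961 m·K/W
ln(r₂/r₁)/(2πk) = 2.961 ⇒ k = 0.6657/(2π·2.961) = 0.0358 W/m·K

k = 0.0358 W/m·K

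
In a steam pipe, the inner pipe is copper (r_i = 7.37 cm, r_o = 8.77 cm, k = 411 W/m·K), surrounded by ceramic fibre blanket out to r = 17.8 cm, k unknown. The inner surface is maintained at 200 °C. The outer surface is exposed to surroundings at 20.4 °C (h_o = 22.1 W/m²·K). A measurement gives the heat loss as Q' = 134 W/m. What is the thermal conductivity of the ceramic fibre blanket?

k = 0.0867 W/m·K

ΣR = ΔT/Q' = |200 − 20.4|/134 = 1.340 m·K/W
Known resistances:
  R'_copper = ln(0.0877/0.0737)/(2πk) = 0.1739/(2π·411) = 6.735×10^-5 m·K/W
  R'_conv,out = 1/(2πr h) = 1/(2π·0.178·22.1) = 0.04046 m·K/W
R_ceramic fibre blanket = ΣR − ΣR_known = 1.340 − 0.04053 = 1.299 m·K/W
ln(r₂/r₁)/(2πk) = 1.299 ⇒ k = 0.7079/(2π·1.299) = 0.0867 W/m·K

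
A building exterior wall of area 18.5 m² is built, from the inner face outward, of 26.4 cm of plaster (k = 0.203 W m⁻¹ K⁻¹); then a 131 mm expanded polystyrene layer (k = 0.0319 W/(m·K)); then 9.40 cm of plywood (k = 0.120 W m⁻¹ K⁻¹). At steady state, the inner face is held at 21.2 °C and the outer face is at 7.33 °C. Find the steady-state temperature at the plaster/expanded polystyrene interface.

Treat each layer as a resistance in series:
  R_plaster = L/(kA) = 0.264/(0.203·18.5) = 0.07030 K/W
  R_expanded polystyrene = L/(kA) = 0.131/(0.0319·18.5) = 0.2220 K/W
  R_plywood = L/(kA) = 0.0940/(0.120·18.5) = 0.04234 K/W
ΣR = 0.07030 + 0.2220 + 0.04234 = 0.3346 K/W
Q = ΔT/ΣR = (21.2 °C − 7.33 °C)/0.3346 = 41.45 W
From the inner boundary to the plaster/expanded polystyrene interface, ΣR_partial = 0.07030 K/W.
T_interface = T_in − Q·ΣR_partial = 21.2 °C − (41.45)(0.07030) = 18.3 °C

T = 18.3 °C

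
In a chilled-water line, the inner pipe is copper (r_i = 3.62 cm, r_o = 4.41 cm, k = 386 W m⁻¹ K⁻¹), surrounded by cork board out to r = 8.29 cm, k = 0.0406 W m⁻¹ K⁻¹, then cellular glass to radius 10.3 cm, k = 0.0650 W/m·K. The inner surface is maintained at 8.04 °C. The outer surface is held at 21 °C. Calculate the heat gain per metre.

Q' = 4.31 W/m

Resistance network (inner→outer):
  R'_copper = ln(0.0441/0.0362)/(2πk) = 0.1974/(2π·386) = 8.139×10^-5 m·K/W
  R'_cork board = ln(0.0829/0.0441)/(2πk) = 0.6312/(2π·0.0406) = 2.474 m·K/W
  R'_cellular glass = ln(0.103/0.0829)/(2πk) = 0.2171/(2π·0.0650) = 0.5316 m·K/W
ΣR = 8.139×10^-5 + 2.474 + 0.5316 = 3.006 m·K/W
Q' = ΔT/ΣR = (8.04 °C − 21 °C)/3.006 = -4.31 W/m
(Negative Q' ⇒ heat flows inward; heat gain = 4.31 W/m.)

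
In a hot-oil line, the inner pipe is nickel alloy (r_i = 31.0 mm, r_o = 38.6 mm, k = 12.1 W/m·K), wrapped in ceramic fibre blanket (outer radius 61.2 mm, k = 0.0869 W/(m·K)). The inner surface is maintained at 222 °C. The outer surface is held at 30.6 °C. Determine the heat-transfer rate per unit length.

Q' = 226 W/m

Resistance network (inner→outer):
  R'_nickel alloy = ln(0.0386/0.0310)/(2πk) = 0.2193/(2π·12.1) = 0.002884 m·K/W
  R'_ceramic fibre blanket = ln(0.0612/0.0386)/(2πk) = 0.4609/(2π·0.0869) = 0.8441 m·K/W
ΣR = 0.002884 + 0.8441 = 0.8470 m·K/W
Q' = ΔT/ΣR = (222 °C − 30.6 °C)/0.8470 = 226 W/m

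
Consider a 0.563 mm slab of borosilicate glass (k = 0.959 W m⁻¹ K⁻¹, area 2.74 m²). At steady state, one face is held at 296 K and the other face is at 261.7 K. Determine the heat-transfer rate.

Q = kA·ΔT/L = 0.959 × 2.74 × |296 K − 261.7 K| / 5.63×10^-4 = 1.60×10^5 W

Q = 160 kW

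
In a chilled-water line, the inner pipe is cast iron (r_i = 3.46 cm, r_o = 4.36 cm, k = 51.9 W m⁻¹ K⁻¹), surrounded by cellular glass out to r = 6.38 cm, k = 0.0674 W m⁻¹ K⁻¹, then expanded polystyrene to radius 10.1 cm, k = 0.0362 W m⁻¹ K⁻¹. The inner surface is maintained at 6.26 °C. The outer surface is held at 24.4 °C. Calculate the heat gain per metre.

Q' = 6.21 W/m

Series thermal resistances, inner to outer:
  R'_cast iron = ln(0.0436/0.0346)/(2πk) = 0.2312/(2π·51.9) = 7.090×10^-4 m·K/W
  R'_cellular glass = ln(0.0638/0.0436)/(2πk) = 0.3807/(2π·0.0674) = 0.8990 m·K/W
  R'_expanded polystyrene = ln(0.101/0.0638)/(2πk) = 0.4594/(2π·0.0362) = 2.020 m·K/W
ΣR = 7.090×10^-4 + 0.8990 + 2.020 = 2.920 m·K/W
Q' = ΔT/ΣR = (6.26 °C − 24.4 °C)/2.920 = -6.21 W/m
(Negative Q' ⇒ heat flows inward; heat gain = 6.21 W/m.)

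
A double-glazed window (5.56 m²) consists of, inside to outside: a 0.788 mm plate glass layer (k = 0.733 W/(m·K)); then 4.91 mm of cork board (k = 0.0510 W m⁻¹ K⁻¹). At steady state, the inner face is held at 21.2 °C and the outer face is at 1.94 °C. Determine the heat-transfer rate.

Treat each layer as a resistance in series:
  R_plate glass = L/(kA) = 7.88×10^-4/(0.733·5.56) = 1.934×10^-4 K/W
  R_cork board = L/(kA) = 0.00491/(0.0510·5.56) = 0.01732 K/W
ΣR = 1.934×10^-4 + 0.01732 = 0.01751 K/W
Q = ΔT/ΣR = (21.2 °C − 1.94 °C)/0.01751 = 1100 W

Q = 1100 W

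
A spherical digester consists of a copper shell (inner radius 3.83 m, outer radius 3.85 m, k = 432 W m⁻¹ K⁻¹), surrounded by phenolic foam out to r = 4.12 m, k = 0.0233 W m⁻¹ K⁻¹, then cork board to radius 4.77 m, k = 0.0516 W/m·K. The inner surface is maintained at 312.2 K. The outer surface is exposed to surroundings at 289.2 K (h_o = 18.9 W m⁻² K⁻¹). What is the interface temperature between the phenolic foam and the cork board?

T = 300.0 K

Series thermal resistances, inner to outer:
  R_copper = (1/3.83 − 1/3.85)/(4πk) = 0.001356/(4π·432) = 2.498×10^-7 K/W
  R_phenolic foam = (1/3.85 − 1/4.12)/(4πk) = 0.01702/(4π·0.0233) = 0.05814 K/W
  R_cork board = (1/4.12 − 1/4.77)/(4πk) = 0.03307/(4π·0.0516) = 0.05101 K/W
  R_conv,out = 1/(4πr²h) = 1/(4π·4.77²·18.9) = 1.851×10^-4 K/W
ΣR = 2.498×10^-7 + 0.05814 + 0.05101 + 1.851×10^-4 = 0.1093 K/W
Q = ΔT/ΣR = (312.2 K − 289.2 K)/0.1093 = 210.4 W
From the inner boundary to the phenolic foam/cork board interface, ΣR_partial = 0.05814 K/W.
T_interface = T_in − Q·ΣR_partial = 312.2 K − (210.4)(0.05814) = 300.0 K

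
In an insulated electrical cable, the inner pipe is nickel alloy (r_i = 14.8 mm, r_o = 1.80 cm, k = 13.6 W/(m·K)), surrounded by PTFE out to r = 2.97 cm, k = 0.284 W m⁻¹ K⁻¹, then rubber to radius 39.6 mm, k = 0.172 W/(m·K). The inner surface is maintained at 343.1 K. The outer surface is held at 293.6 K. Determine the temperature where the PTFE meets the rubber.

T = 317.6 K

Series thermal resistances, inner to outer:
  R'_nickel alloy = ln(0.0180/0.0148)/(2πk) = 0.1957/(2π·13.6) = 0.002291 m·K/W
  R'_PTFE = ln(0.0297/0.0180)/(2πk) = 0.5008/(2π·0.284) = 0.2806 m·K/W
  R'_rubber = ln(0.0396/0.0297)/(2πk) = 0.2877/(2π·0.172) = 0.2662 m·K/W
ΣR = 0.002291 + 0.2806 + 0.2662 = 0.5491 m·K/W
Q' = ΔT/ΣR = (343.1 K − 293.6 K)/0.5491 = 90.15 W/m
From the inner boundary to the PTFE/rubber interface, ΣR_partial = 0.2829 m·K/W.
T_interface = T_in − Q'·ΣR_partial = 343.1 K − (90.15)(0.2829) = 317.6 K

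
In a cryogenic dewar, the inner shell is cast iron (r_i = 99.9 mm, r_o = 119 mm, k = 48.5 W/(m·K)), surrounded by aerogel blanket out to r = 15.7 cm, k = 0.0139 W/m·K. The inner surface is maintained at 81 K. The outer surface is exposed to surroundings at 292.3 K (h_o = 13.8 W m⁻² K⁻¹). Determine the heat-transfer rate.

Series thermal resistances, inner to outer:
  R_cast iron = (1/0.0999 − 1/0.119)/(4πk) = 1.607/(4π·48.5) = 0.002636 K/W
  R_aerogel blanket = (1/0.119 − 1/0.157)/(4πk) = 2.034/(4π·0.0139) = 11.64 K/W
  R_conv,out = 1/(4πr²h) = 1/(4π·0.157²·13.8) = 0.2339 K/W
ΣR = 0.002636 + 11.64 + 0.2339 = 11.88 K/W
Q = ΔT/ΣR = (81 K − 292.3 K)/11.88 = -17.8 W
(Negative Q ⇒ heat flows inward; heat gain = 17.8 W.)

Q = 17.8 W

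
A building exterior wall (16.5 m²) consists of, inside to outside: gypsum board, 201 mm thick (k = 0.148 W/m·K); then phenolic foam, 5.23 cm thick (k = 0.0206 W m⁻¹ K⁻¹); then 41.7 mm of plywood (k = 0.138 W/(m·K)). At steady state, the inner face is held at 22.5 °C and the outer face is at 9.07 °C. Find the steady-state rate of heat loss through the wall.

Q = 52.8 W

Series thermal resistances, inner to outer:
  R_gypsum board = L/(kA) = 0.201/(0.148·16.5) = 0.08231 K/W
  R_phenolic foam = L/(kA) = 0.0523/(0.0206·16.5) = 0.1539 K/W
  R_plywood = L/(kA) = 0.0417/(0.138·16.5) = 0.01831 K/W
ΣR = 0.08231 + 0.1539 + 0.01831 = 0.2545 K/W
Q = ΔT/ΣR = (22.5 °C − 9.07 °C)/0.2545 = 52.8 W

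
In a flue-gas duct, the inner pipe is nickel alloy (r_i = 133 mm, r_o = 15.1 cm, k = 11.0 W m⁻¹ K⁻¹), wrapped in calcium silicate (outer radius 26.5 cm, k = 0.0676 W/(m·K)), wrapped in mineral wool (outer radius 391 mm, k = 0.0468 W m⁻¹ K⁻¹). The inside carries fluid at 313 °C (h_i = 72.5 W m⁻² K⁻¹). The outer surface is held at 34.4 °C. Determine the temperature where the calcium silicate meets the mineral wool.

Treat each layer as a resistance in series:
  R'_conv,in = 1/(2πr h) = 1/(2π·0.133·72.5) = 0.01651 m·K/W
  R'_nickel alloy = ln(0.151/0.133)/(2πk) = 0.1269/(2π·11.0) = 0.001837 m·K/W
  R'_calcium silicate = ln(0.265/0.151)/(2πk) = 0.5624/(2π·0.0676) = 1.324 m·K/W
  R'_mineral wool = ln(0.391/0.265)/(2πk) = 0.3890/(2π·0.0468) = 1.323 m·K/W
ΣR = 0.01651 + 0.001837 + 1.324 + 1.323 = 2.665 m·K/W
Q' = ΔT/ΣR = (313 °C − 34.4 °C)/2.665 = 104.5 W/m
From the inner boundary to the calcium silicate/mineral wool interface, ΣR_partial = 1.342 m·K/W.
T_interface = T_in − Q'·ΣR_partial = 313 °C − (104.5)(1.342) = 173 °C

T = 173 °C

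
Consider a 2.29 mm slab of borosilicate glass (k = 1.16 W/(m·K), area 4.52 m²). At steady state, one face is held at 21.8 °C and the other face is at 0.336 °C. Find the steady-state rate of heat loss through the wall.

Q = 49.1 kW

Q = kA·ΔT/L = 1.16 × 4.52 × |21.8 °C − 0.336 °C| / 0.00229 = 49100 W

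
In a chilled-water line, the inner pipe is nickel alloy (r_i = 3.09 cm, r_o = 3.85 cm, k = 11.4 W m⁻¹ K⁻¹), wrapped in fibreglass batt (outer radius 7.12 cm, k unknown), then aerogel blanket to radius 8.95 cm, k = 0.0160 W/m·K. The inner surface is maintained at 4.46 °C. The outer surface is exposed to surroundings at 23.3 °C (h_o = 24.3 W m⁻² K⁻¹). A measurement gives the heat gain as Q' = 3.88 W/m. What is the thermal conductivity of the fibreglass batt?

ΣR = ΔT/Q' = |4.46 − 23.3|/3.88 = 4.856 m·K/W
Known resistances:
  R'_nickel alloy = ln(0.0385/0.0309)/(2πk) = 0.2199/(2π·11.4) = 0.003070 m·K/W
  R'_aerogel blanket = ln(0.0895/0.0712)/(2πk) = 0.2287/(2π·0.0160) = 2.275 m·K/W
  R'_conv,out = 1/(2πr h) = 1/(2π·0.0895·24.3) = 0.07318 m·K/W
R_fibreglass batt = ΣR − ΣR_known = 4.856 − 2.351 = 2.505 m·K/W
ln(r₂/r₁)/(2πk) = 2.505 ⇒ k = 0.6148/(2π·2.505) = 0.0391 W/m·K

k = 0.0391 W/m·K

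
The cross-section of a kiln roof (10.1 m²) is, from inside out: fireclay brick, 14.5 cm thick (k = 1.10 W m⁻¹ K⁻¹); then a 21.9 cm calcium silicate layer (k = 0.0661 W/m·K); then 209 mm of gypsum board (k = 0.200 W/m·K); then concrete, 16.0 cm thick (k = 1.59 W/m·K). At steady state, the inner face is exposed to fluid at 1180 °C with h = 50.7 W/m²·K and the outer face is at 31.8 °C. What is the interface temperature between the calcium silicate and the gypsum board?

T = 317 °C

Series thermal resistances, inner to outer:
  R_conv,in = 1/(hA) = 1/(50.7·10.1) = 0.001953 K/W
  R_fireclay brick = L/(kA) = 0.145/(1.10·10.1) = 0.01305 K/W
  R_calcium silicate = L/(kA) = 0.219/(0.0661·10.1) = 0.3280 K/W
  R_gypsum board = L/(kA) = 0.209/(0.200·10.1) = 0.1035 K/W
  R_concrete = L/(kA) = 0.160/(1.59·10.1) = 0.009963 K/W
ΣR = 0.001953 + 0.01305 + 0.3280 + 0.1035 + 0.009963 = 0.4565 K/W
Q = ΔT/ΣR = (1180 °C − 31.8 °C)/0.4565 = 2515 W
From the inner boundary to the calcium silicate/gypsum board interface, ΣR_partial = 0.3430 K/W.
T_interface = T_in − Q·ΣR_partial = 1180 °C − (2515)(0.3430) = 317 °C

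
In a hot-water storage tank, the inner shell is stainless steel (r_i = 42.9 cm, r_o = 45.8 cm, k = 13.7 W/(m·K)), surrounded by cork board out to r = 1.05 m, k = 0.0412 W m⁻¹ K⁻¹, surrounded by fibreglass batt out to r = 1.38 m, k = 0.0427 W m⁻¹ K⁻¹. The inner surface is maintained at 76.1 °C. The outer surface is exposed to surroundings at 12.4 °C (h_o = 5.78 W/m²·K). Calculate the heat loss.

Treat each layer as a resistance in series:
  R_stainless steel = (1/0.429 − 1/0.458)/(4πk) = 0.1476/(4π·13.7) = 8.573×10^-4 K/W
  R_cork board = (1/0.458 − 1/1.05)/(4πk) = 1.231/(4π·0.0412) = 2.378 K/W
  R_fibreglass batt = (1/1.05 − 1/1.38)/(4πk) = 0.2277/(4π·0.0427) = 0.4244 K/W
  R_conv,out = 1/(4πr²h) = 1/(4π·1.38²·5.78) = 0.007229 K/W
ΣR = 8.573×10^-4 + 2.378 + 0.4244 + 0.007229 = 2.810 K/W
Q = ΔT/ΣR = (76.1 °C − 12.4 °C)/2.810 = 22.7 W

Q = 22.7 W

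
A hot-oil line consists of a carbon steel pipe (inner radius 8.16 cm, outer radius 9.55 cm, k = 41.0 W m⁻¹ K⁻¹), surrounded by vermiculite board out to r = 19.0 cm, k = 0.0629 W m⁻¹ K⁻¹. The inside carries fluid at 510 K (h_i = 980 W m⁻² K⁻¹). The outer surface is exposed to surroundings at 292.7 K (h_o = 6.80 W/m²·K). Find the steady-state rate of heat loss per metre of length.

Treat each layer as a resistance in series:
  R'_conv,in = 1/(2πr h) = 1/(2π·0.0816·980) = 0.001990 m·K/W
  R'_carbon steel = ln(0.0955/0.0816)/(2πk) = 0.1573/(2π·41.0) = 6.106×10^-4 m·K/W
  R'_vermiculite board = ln(0.190/0.0955)/(2πk) = 0.6879/(2π·0.0629) = 1.741 m·K/W
  R'_conv,out = 1/(2πr h) = 1/(2π·0.190·6.80) = 0.1232 m·K/W
ΣR = 0.001990 + 6.106×10^-4 + 1.741 + 0.1232 = 1.867 m·K/W
Q' = ΔT/ΣR = (510 K − 292.7 K)/1.867 = 116 W/m

Q' = 116 W/m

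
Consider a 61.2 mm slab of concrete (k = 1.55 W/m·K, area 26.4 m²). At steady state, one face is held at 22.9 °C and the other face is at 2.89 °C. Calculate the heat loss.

Q = kA·ΔT/L = 1.55 × 26.4 × |22.9 °C − 2.89 °C| / 0.0612 = 13400 W

Q = 13.4 kW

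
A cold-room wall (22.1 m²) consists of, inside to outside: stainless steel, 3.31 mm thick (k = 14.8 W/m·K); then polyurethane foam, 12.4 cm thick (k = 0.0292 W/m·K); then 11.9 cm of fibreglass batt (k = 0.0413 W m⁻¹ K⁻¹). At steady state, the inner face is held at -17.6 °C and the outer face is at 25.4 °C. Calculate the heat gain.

Series thermal resistances, inner to outer:
  R_stainless steel = L/(kA) = 0.00331/(14.8·22.1) = 1.012×10^-5 K/W
  R_polyurethane foam = L/(kA) = 0.124/(0.0292·22.1) = 0.1922 K/W
  R_fibreglass batt = L/(kA) = 0.119/(0.0413·22.1) = 0.1304 K/W
ΣR = 1.012×10^-5 + 0.1922 + 0.1304 = 0.3226 K/W
Q = ΔT/ΣR = (-17.6 °C − 25.4 °C)/0.3226 = -133 W
(Negative Q ⇒ heat flows inward; heat gain = 133 W.)

Q = 133 W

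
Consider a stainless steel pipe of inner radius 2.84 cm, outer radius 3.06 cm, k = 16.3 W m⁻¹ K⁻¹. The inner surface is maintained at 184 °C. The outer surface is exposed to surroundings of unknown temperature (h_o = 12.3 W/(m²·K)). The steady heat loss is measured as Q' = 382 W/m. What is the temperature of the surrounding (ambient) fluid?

Sum the resistances:
  R'_stainless steel = ln(0.0306/0.0284)/(2πk) = 0.07461/(2π·16.3) = 7.285×10^-4 m·K/W
  R'_conv,out = 1/(2πr h) = 1/(2π·0.0306·12.3) = 0.4229 m·K/W
ΣR = 0.4236 m·K/W
ΔT = Q'·ΣR = 382 × 0.4236 = 161.8 K
Heat flows outward, so T_out = T_in − ΔT = 184 − 161.8 = 22.2 °C

T_out = 22.2 °C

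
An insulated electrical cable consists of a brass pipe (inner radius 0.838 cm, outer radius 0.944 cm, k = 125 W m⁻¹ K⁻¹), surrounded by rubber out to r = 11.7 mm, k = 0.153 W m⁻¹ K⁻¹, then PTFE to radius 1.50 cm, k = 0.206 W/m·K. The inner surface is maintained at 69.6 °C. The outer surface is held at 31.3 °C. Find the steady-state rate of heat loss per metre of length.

Q' = 92.2 W/m

Resistance network (inner→outer):
  R'_brass = ln(0.00944/0.00838)/(2πk) = 0.1191/(2π·125) = 1.517×10^-4 m·K/W
  R'_rubber = ln(0.0117/0.00944)/(2πk) = 0.2146/(2π·0.153) = 0.2233 m·K/W
  R'_PTFE = ln(0.0150/0.0117)/(2πk) = 0.2485/(2π·0.206) = 0.1920 m·K/W
ΣR = 1.517×10^-4 + 0.2233 + 0.1920 = 0.4155 m·K/W
Q' = ΔT/ΣR = (69.6 °C − 31.3 °C)/0.4155 = 92.2 W/m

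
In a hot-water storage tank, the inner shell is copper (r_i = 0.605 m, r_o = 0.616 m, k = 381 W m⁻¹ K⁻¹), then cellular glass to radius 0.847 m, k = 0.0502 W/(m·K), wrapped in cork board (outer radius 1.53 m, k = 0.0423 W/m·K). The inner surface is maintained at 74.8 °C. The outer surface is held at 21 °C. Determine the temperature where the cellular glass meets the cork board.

T = 52.5 °C

Resistance network (inner→outer):
  R_copper = (1/0.605 − 1/0.616)/(4πk) = 0.02952/(4π·381) = 6.165×10^-6 K/W
  R_cellular glass = (1/0.616 − 1/0.847)/(4πk) = 0.4427/(4π·0.0502) = 0.7018 K/W
  R_cork board = (1/0.847 − 1/1.53)/(4πk) = 0.5270/(4π·0.0423) = 0.9915 K/W
ΣR = 6.165×10^-6 + 0.7018 + 0.9915 = 1.693 K/W
Q = ΔT/ΣR = (74.8 °C − 21 °C)/1.693 = 31.78 W
From the inner boundary to the cellular glass/cork board interface, ΣR_partial = 0.7018 K/W.
T_interface = T_in − Q·ΣR_partial = 74.8 °C − (31.78)(0.7018) = 52.5 °C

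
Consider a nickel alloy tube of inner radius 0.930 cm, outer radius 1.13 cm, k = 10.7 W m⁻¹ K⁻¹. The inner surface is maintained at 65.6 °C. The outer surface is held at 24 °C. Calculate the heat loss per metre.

Q' = 14.4 kW/m

Q' = 2πk·ΔT/ln(r₂/r₁) = 2π × 10.7 × 41.6 / ln(0.0113/0.00930) = 14400 W/m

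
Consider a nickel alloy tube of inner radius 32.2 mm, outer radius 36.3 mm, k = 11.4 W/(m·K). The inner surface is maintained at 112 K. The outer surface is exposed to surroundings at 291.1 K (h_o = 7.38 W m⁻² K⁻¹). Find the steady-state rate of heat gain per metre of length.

Q' = 301 W/m

Series thermal resistances, inner to outer:
  R'_nickel alloy = ln(0.0363/0.0322)/(2πk) = 0.1199/(2π·11.4) = 0.001673 m·K/W
  R'_conv,out = 1/(2πr h) = 1/(2π·0.0363·7.38) = 0.5941 m·K/W
ΣR = 0.001673 + 0.5941 = 0.5958 m·K/W
Q' = ΔT/ΣR = (112 K − 291.1 K)/0.5958 = -301 W/m
(Negative Q' ⇒ heat flows inward; heat gain = 301 W/m.)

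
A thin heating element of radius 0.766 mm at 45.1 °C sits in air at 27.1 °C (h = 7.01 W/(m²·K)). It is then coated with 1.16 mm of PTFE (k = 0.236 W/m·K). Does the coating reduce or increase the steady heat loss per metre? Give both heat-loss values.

Critical radius for a cylinder: r_cr = k/h = 0.0337 m = 3.37 cm.
Outer radius after coating: r₂ = 7.66×10^-4 + 0.00116 = 0.001926 m.
Since r₁ < r_cr and r₂ ≤ r_cr, the coating moves toward the maximum at r_cr — heat loss rises.
Bare: R = 1/(2πr₁h) = 29.64 m·K/W; Q = 18/29.64 = 0.607 W/m.
Coated: R = R_cond + R_conv = 12.41 m·K/W; Q = 18/12.41 = 1.45 W/m.

increases: 0.607 → 1.45 W/m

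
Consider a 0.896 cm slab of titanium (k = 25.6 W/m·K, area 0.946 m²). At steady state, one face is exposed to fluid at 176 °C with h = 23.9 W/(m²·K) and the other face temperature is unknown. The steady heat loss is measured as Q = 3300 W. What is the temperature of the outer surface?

Series resistances:
  R_conv,in = 1/(hA) = 1/(23.9·0.946) = 0.04423 K/W
  R_titanium = L/(kA) = 0.00896/(25.6·0.946) = 3.700×10^-4 K/W
ΣR = 0.04460 K/W
ΔT = Q·ΣR = 3300 × 0.04460 = 147.2 K
Heat flows outward, so T_out = T_in − ΔT = 176 − 147.2 = 28.8 °C

T_out = 28.8 °C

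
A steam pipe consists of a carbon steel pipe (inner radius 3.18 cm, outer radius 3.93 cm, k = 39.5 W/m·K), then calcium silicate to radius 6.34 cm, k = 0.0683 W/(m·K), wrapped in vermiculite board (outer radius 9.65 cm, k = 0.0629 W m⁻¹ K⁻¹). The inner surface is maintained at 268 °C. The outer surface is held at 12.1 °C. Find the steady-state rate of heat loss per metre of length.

Treat each layer as a resistance in series:
  R'_carbon steel = ln(0.0393/0.0318)/(2πk) = 0.2118/(2π·39.5) = 8.532×10^-4 m·K/W
  R'_calcium silicate = ln(0.0634/0.0393)/(2πk) = 0.4782/(2π·0.0683) = 1.114 m·K/W
  R'_vermiculite board = ln(0.0965/0.0634)/(2πk) = 0.4201/(2π·0.0629) = 1.063 m·K/W
ΣR = 8.532×10^-4 + 1.114 + 1.063 = 2.178 m·K/W
Q' = ΔT/ΣR = (268 °C − 12.1 °C)/2.178 = 117 W/m

Q' = 117 W/m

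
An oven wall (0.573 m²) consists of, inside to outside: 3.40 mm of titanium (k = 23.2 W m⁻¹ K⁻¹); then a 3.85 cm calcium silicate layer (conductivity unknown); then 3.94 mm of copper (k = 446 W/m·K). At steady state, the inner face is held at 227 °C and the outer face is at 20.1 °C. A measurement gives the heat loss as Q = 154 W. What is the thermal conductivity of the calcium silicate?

ΣR = ΔT/Q = |227 − 20.1|/154 = 1.344 K/W
Known resistances:
  R_titanium = L/(kA) = 0.00340/(23.2·0.573) = 2.558×10^-4 K/W
  R_copper = L/(kA) = 0.00394/(446·0.573) = 1.542×10^-5 K/W
R_calcium silicate = ΣR − ΣR_known = 1.344 − 2.712×10^-4 = 1.344 K/W
L/(kA) = 1.344 ⇒ k = 0.0385/(1.344·0.573) = 0.0500 W/m·K

k = 0.0500 W/m·K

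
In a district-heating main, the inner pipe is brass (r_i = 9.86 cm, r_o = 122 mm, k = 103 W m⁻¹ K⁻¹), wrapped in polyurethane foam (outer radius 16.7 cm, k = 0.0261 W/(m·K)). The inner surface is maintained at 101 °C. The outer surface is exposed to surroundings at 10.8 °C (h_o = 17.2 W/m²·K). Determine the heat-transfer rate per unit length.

Q' = 45.8 W/m

Resistance network (inner→outer):
  R'_brass = ln(0.122/0.0986)/(2πk) = 0.2129/(2π·103) = 3.290×10^-4 m·K/W
  R'_polyurethane foam = ln(0.167/0.122)/(2πk) = 0.3140/(2π·0.0261) = 1.915 m·K/W
  R'_conv,out = 1/(2πr h) = 1/(2π·0.167·17.2) = 0.05541 m·K/W
ΣR = 3.290×10^-4 + 1.915 + 0.05541 = 1.971 m·K/W
Q' = ΔT/ΣR = (101 °C − 10.8 °C)/1.971 = 45.8 W/m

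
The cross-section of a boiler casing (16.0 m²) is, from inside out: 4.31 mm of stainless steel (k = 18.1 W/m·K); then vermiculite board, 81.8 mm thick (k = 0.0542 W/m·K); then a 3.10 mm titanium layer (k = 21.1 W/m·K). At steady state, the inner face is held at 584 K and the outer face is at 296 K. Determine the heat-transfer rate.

Resistance network (inner→outer):
  R_stainless steel = L/(kA) = 0.00431/(18.1·16.0) = 1.488×10^-5 K/W
  R_vermiculite board = L/(kA) = 0.0818/(0.0542·16.0) = 0.09433 K/W
  R_titanium = L/(kA) = 0.00310/(21.1·16.0) = 9.182×10^-6 K/W
ΣR = 1.488×10^-5 + 0.09433 + 9.182×10^-6 = 0.09435 K/W
Q = ΔT/ΣR = (584 K − 296 K)/0.09435 = 3050 W

Q = 3.05 kW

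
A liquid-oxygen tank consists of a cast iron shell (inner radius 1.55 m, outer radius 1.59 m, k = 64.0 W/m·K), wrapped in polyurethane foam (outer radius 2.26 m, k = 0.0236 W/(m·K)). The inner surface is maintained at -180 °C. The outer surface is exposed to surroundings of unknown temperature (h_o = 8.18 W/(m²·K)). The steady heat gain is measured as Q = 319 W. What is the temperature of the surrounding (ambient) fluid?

Series resistances:
  R_cast iron = (1/1.55 − 1/1.59)/(4πk) = 0.01623/(4π·64.0) = 2.018×10^-5 K/W
  R_polyurethane foam = (1/1.59 − 1/2.26)/(4πk) = 0.1865/(4π·0.0236) = 0.6287 K/W
  R_conv,out = 1/(4πr²h) = 1/(4π·2.26²·8.18) = 0.001905 K/W
ΣR = 0.6306 K/W
ΔT = Q·ΣR = 319 × 0.6306 = 201.2 K
Heat flows inward, so T_out = T_in + ΔT = -180 + 201.2 = 21.2 °C

T_out = 21.2 °C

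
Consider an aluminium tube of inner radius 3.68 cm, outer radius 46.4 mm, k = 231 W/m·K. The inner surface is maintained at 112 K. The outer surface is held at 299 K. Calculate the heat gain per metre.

Q' = 1170 kW/m

Q' = 2πk·ΔT/ln(r₂/r₁) = 2π × 231 × 187 / ln(0.0464/0.0368) = 1.17×10^6 W/m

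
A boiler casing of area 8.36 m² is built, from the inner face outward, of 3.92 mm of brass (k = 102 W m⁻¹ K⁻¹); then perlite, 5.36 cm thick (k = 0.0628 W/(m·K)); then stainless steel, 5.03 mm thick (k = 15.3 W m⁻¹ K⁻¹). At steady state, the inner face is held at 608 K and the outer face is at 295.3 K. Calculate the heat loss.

Treat each layer as a resistance in series:
  R_brass = L/(kA) = 0.00392/(102·8.36) = 4.597×10^-6 K/W
  R_perlite = L/(kA) = 0.0536/(0.0628·8.36) = 0.1021 K/W
  R_stainless steel = L/(kA) = 0.00503/(15.3·8.36) = 3.933×10^-5 K/W
ΣR = 4.597×10^-6 + 0.1021 + 3.933×10^-5 = 0.1021 K/W
Q = ΔT/ΣR = (608 K − 295.3 K)/0.1021 = 3060 W

Q = 3.06 kW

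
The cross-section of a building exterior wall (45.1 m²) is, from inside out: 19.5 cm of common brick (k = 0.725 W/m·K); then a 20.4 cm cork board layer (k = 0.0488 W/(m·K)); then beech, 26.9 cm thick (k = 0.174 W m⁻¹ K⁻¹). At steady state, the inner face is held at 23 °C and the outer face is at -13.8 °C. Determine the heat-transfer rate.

Q = 277 W

Series thermal resistances, inner to outer:
  R_common brick = L/(kA) = 0.195/(0.725·45.1) = 0.005964 K/W
  R_cork board = L/(kA) = 0.204/(0.0488·45.1) = 0.09269 K/W
  R_beech = L/(kA) = 0.269/(0.174·45.1) = 0.03428 K/W
ΣR = 0.005964 + 0.09269 + 0.03428 = 0.1329 K/W
Q = ΔT/ΣR = (23 °C − -13.8 °C)/0.1329 = 277 W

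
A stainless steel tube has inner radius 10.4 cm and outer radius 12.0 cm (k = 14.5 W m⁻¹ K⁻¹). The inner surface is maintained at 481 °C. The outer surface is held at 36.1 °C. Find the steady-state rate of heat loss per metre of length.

Q' = 283 kW/m

Q' = 2πk·ΔT/ln(r₂/r₁) = 2π × 14.5 × 444.9 / ln(0.120/0.104) = 2.83×10^5 W/m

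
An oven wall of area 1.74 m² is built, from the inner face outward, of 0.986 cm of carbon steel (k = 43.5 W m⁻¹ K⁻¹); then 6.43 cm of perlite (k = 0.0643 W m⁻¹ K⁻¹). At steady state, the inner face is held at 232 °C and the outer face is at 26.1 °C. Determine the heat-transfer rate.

Q = 358 W

Series thermal resistances, inner to outer:
  R_carbon steel = L/(kA) = 0.00986/(43.5·1.74) = 1.303×10^-4 K/W
  R_perlite = L/(kA) = 0.0643/(0.0643·1.74) = 0.5747 K/W
ΣR = 1.303×10^-4 + 0.5747 = 0.5748 K/W
Q = ΔT/ΣR = (232 °C − 26.1 °C)/0.5748 = 358 W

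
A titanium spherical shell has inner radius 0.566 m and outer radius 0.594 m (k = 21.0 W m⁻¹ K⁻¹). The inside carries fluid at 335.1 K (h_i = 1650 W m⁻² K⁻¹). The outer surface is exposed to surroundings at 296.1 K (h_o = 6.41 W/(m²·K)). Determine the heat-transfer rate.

Q = 1090 W

Treat each layer as a resistance in series:
  R_conv,in = 1/(4πr²h) = 1/(4π·0.566²·1650) = 1.505×10^-4 K/W
  R_titanium = (1/0.566 − 1/0.594)/(4πk) = 0.08328/(4π·21.0) = 3.156×10^-4 K/W
  R_conv,out = 1/(4πr²h) = 1/(4π·0.594²·6.41) = 0.03519 K/W
ΣR = 1.505×10^-4 + 3.156×10^-4 + 0.03519 = 0.03566 K/W
Q = ΔT/ΣR = (335.1 K − 296.1 K)/0.03566 = 1090 W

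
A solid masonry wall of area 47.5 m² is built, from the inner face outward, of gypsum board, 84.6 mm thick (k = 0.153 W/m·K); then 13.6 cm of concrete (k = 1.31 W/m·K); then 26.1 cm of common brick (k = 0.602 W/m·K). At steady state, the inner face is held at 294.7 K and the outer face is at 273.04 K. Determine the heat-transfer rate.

Treat each layer as a resistance in series:
  R_gypsum board = L/(kA) = 0.0846/(0.153·47.5) = 0.01164 K/W
  R_concrete = L/(kA) = 0.136/(1.31·47.5) = 0.002186 K/W
  R_common brick = L/(kA) = 0.261/(0.602·47.5) = 0.009127 K/W
ΣR = 0.01164 + 0.002186 + 0.009127 = 0.02295 K/W
Q = ΔT/ΣR = (294.7 K − 273.04 K)/0.02295 = 944 W

Q = 944 W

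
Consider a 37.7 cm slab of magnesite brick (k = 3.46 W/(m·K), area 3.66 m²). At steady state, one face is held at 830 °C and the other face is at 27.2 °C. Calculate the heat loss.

Q = 27000 W

Q = kA·ΔT/L = 3.46 × 3.66 × |830 °C − 27.2 °C| / 0.377 = 27000 W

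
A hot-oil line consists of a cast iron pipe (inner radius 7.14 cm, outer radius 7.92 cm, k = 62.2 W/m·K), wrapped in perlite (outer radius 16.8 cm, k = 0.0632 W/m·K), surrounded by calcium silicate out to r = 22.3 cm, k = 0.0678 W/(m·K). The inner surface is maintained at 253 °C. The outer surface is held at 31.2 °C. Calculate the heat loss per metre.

Q' = 86.7 W/m

Treat each layer as a resistance in series:
  R'_cast iron = ln(0.0792/0.0714)/(2πk) = 0.1037/(2π·62.2) = 2.653×10^-4 m·K/W
  R'_perlite = ln(0.168/0.0792)/(2πk) = 0.7520/(2π·0.0632) = 1.894 m·K/W
  R'_calcium silicate = ln(0.223/0.168)/(2πk) = 0.2832/(2π·0.0678) = 0.6648 m·K/W
ΣR = 2.653×10^-4 + 1.894 + 0.6648 = 2.559 m·K/W
Q' = ΔT/ΣR = (253 °C − 31.2 °C)/2.559 = 86.7 W/m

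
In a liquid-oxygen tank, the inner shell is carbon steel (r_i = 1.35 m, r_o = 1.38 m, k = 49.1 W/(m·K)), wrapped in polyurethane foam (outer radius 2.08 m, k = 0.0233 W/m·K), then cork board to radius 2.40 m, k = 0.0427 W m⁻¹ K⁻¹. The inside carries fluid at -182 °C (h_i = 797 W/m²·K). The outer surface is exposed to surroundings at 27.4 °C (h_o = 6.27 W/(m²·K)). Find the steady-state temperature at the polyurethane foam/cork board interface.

T = 0.7 °C

Treat each layer as a resistance in series:
  R_conv,in = 1/(4πr²h) = 1/(4π·1.35²·797) = 5.479×10^-5 K/W
  R_carbon steel = (1/1.35 − 1/1.38)/(4πk) = 0.01610/(4π·49.1) = 2.610×10^-5 K/W
  R_polyurethane foam = (1/1.38 − 1/2.08)/(4πk) = 0.2439/(4π·0.0233) = 0.8329 K/W
  R_cork board = (1/2.08 − 1/2.40)/(4πk) = 0.06410/(4π·0.0427) = 0.1195 K/W
  R_conv,out = 1/(4πr²h) = 1/(4π·2.40²·6.27) = 0.002203 K/W
ΣR = 5.479×10^-5 + 2.610×10^-5 + 0.8329 + 0.1195 + 0.002203 = 0.9547 K/W
Q = ΔT/ΣR = (-182 °C − 27.4 °C)/0.9547 = -219.3 W
From the inner boundary to the polyurethane foam/cork board interface, ΣR_partial = 0.8330 K/W.
T_interface = T_in − Q·ΣR_partial = -182 °C − (-219.3)(0.8330) = 0.7 °C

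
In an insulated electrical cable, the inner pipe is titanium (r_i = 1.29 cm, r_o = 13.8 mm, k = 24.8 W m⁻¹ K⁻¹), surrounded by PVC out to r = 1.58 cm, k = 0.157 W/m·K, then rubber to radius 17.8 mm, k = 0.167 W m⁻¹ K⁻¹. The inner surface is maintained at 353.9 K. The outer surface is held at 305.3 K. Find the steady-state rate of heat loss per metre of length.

Q' = 193 W/m

Resistance network (inner→outer):
  R'_titanium = ln(0.0138/0.0129)/(2πk) = 0.06744/(2π·24.8) = 4.328×10^-4 m·K/W
  R'_PVC = ln(0.0158/0.0138)/(2πk) = 0.1353/(2π·0.157) = 0.1372 m·K/W
  R'_rubber = ln(0.0178/0.0158)/(2πk) = 0.1192/(2π·0.167) = 0.1136 m·K/W
ΣR = 4.328×10^-4 + 0.1372 + 0.1136 = 0.2512 m·K/W
Q' = ΔT/ΣR = (353.9 K − 305.3 K)/0.2512 = 193 W/m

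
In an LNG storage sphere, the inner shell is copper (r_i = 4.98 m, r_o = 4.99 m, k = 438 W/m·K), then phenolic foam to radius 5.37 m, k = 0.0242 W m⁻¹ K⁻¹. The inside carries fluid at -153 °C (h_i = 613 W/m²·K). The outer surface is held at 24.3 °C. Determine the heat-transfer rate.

Series thermal resistances, inner to outer:
  R_conv,in = 1/(4πr²h) = 1/(4π·4.98²·613) = 5.234×10^-6 K/W
  R_copper = (1/4.98 − 1/4.99)/(4πk) = 4.024×10^-4/(4π·438) = 7.311×10^-8 K/W
  R_phenolic foam = (1/4.99 − 1/5.37)/(4πk) = 0.01418/(4π·0.0242) = 0.04663 K/W
ΣR = 5.234×10^-6 + 7.311×10^-8 + 0.04663 = 0.04664 K/W
Q = ΔT/ΣR = (-153 °C − 24.3 °C)/0.04664 = -3800 W
(Negative Q ⇒ heat flows inward; heat gain = 3800 W.)

Q = 3.80 kW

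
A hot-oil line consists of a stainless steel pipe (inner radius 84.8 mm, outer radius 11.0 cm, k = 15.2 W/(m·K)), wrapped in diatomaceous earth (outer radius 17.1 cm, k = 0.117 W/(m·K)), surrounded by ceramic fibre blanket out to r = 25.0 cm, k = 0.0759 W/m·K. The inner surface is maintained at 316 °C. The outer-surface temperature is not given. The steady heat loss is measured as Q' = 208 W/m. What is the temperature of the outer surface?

T_out = 25.0 °C

Series resistances:
  R'_stainless steel = ln(0.110/0.0848)/(2πk) = 0.2602/(2π·15.2) = 0.002724 m·K/W
  R'_diatomaceous earth = ln(0.171/0.110)/(2πk) = 0.4412/(2π·0.117) = 0.6001 m·K/W
  R'_ceramic fibre blanket = ln(0.250/0.171)/(2πk) = 0.3798/(2π·0.0759) = 0.7964 m·K/W
ΣR = 1.399 m·K/W
ΔT = Q'·ΣR = 208 × 1.399 = 291.0 K
Heat flows outward, so T_out = T_in − ΔT = 316 − 291.0 = 25.0 °C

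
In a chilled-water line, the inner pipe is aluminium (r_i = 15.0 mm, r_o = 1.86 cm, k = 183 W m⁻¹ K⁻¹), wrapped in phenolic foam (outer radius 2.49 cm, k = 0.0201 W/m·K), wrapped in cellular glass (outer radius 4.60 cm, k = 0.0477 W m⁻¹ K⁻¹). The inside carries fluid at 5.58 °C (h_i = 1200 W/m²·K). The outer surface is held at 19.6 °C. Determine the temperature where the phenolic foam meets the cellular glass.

Treat each layer as a resistance in series:
  R'_conv,in = 1/(2πr h) = 1/(2π·0.0150·1200) = 0.008842 m·K/W
  R'_aluminium = ln(0.0186/0.0150)/(2πk) = 0.2151/(2π·183) = 1.871×10^-4 m·K/W
  R'_phenolic foam = ln(0.0249/0.0186)/(2πk) = 0.2917/(2π·0.0201) = 2.310 m·K/W
  R'_cellular glass = ln(0.0460/0.0249)/(2πk) = 0.6138/(2π·0.0477) = 2.048 m·K/W
ΣR = 0.008842 + 1.871×10^-4 + 2.310 + 2.048 = 4.367 m·K/W
Q' = ΔT/ΣR = (5.58 °C − 19.6 °C)/4.367 = -3.210 W/m
From the inner boundary to the phenolic foam/cellular glass interface, ΣR_partial = 2.319 m·K/W.
T_interface = T_in − Q'·ΣR_partial = 5.58 °C − (-3.210)(2.319) = 13.0 °C

T = 13.0 °C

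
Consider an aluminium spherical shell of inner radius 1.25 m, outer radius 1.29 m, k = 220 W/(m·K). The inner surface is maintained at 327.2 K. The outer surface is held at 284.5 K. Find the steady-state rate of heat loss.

Q = 4760 kW

Q = 4πk·ΔT/(1/r₁ − 1/r₂) = 4π × 220 × 42.7 / (1/1.25 − 1/1.29) = 4.76×10^6 W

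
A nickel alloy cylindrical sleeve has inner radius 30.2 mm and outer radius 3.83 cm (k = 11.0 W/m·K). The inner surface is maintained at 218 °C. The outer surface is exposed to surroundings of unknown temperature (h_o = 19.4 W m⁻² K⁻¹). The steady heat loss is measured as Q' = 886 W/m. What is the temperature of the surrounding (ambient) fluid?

Series resistances:
  R'_nickel alloy = ln(0.0383/0.0302)/(2πk) = 0.2376/(2π·11.0) = 0.003438 m·K/W
  R'_conv,out = 1/(2πr h) = 1/(2π·0.0383·19.4) = 0.2142 m·K/W
ΣR = 0.2176 m·K/W
ΔT = Q'·ΣR = 886 × 0.2176 = 192.8 K
Heat flows outward, so T_out = T_in − ΔT = 218 − 192.8 = 25.2 °C

T_out = 25.2 °C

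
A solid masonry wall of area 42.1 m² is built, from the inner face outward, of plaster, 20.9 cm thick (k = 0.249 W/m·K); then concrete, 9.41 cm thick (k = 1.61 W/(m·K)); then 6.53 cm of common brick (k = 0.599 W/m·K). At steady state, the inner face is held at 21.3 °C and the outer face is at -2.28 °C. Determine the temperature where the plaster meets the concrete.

Resistance network (inner→outer):
  R_plaster = L/(kA) = 0.209/(0.249·42.1) = 0.01994 K/W
  R_concrete = L/(kA) = 0.0941/(1.61·42.1) = 0.001388 K/W
  R_common brick = L/(kA) = 0.0653/(0.599·42.1) = 0.002589 K/W
ΣR = 0.01994 + 0.001388 + 0.002589 = 0.02392 K/W
Q = ΔT/ΣR = (21.3 °C − -2.28 °C)/0.02392 = 985.8 W
From the inner boundary to the plaster/concrete interface, ΣR_partial = 0.01994 K/W.
T_interface = T_in − Q·ΣR_partial = 21.3 °C − (985.8)(0.01994) = 1.64 °C

T = 1.64 °C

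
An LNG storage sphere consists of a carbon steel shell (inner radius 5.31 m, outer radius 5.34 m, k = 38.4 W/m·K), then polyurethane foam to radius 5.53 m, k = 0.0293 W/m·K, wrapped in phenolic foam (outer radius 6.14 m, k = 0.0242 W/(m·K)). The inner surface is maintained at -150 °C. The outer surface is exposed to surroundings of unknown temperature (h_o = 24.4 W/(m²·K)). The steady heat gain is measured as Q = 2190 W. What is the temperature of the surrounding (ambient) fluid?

T_out = 17.8 °C

Series resistances:
  R_carbon steel = (1/5.31 − 1/5.34)/(4πk) = 0.001058/(4π·38.4) = 2.193×10^-6 K/W
  R_polyurethane foam = (1/5.34 − 1/5.53)/(4πk) = 0.006434/(4π·0.0293) = 0.01747 K/W
  R_phenolic foam = (1/5.53 − 1/6.14)/(4πk) = 0.01797/(4π·0.0242) = 0.05908 K/W
  R_conv,out = 1/(4πr²h) = 1/(4π·6.14²·24.4) = 8.651×10^-5 K/W
ΣR = 0.07664 K/W
ΔT = Q·ΣR = 2190 × 0.07664 = 167.8 K
Heat flows inward, so T_out = T_in + ΔT = -150 + 167.8 = 17.8 °C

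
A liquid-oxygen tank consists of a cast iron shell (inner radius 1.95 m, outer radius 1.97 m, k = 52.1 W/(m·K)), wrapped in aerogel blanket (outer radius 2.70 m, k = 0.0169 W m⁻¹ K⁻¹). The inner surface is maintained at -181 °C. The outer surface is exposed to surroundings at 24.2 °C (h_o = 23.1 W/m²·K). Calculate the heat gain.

Treat each layer as a resistance in series:
  R_cast iron = (1/1.95 − 1/1.97)/(4πk) = 0.005206/(4π·52.1) = 7.952×10^-6 K/W
  R_aerogel blanket = (1/1.97 − 1/2.70)/(4πk) = 0.1372/(4π·0.0169) = 0.6462 K/W
  R_conv,out = 1/(4πr²h) = 1/(4π·2.70²·23.1) = 4.726×10^-4 K/W
ΣR = 7.952×10^-6 + 0.6462 + 4.726×10^-4 = 0.6467 K/W
Q = ΔT/ΣR = (-181 °C − 24.2 °C)/0.6467 = -317 W
(Negative Q ⇒ heat flows inward; heat gain = 317 W.)

Q = 317 W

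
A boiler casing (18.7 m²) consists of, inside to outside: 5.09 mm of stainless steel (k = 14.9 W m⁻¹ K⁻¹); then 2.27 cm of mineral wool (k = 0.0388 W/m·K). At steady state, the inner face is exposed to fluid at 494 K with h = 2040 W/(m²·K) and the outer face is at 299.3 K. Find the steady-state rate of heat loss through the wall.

Series thermal resistances, inner to outer:
  R_conv,in = 1/(hA) = 1/(2040·18.7) = 2.621×10^-5 K/W
  R_stainless steel = L/(kA) = 0.00509/(14.9·18.7) = 1.827×10^-5 K/W
  R_mineral wool = L/(kA) = 0.0227/(0.0388·18.7) = 0.03129 K/W
ΣR = 2.621×10^-5 + 1.827×10^-5 + 0.03129 = 0.03133 K/W
Q = ΔT/ΣR = (494 K − 299.3 K)/0.03133 = 6210 W

Q = 6.21 kW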